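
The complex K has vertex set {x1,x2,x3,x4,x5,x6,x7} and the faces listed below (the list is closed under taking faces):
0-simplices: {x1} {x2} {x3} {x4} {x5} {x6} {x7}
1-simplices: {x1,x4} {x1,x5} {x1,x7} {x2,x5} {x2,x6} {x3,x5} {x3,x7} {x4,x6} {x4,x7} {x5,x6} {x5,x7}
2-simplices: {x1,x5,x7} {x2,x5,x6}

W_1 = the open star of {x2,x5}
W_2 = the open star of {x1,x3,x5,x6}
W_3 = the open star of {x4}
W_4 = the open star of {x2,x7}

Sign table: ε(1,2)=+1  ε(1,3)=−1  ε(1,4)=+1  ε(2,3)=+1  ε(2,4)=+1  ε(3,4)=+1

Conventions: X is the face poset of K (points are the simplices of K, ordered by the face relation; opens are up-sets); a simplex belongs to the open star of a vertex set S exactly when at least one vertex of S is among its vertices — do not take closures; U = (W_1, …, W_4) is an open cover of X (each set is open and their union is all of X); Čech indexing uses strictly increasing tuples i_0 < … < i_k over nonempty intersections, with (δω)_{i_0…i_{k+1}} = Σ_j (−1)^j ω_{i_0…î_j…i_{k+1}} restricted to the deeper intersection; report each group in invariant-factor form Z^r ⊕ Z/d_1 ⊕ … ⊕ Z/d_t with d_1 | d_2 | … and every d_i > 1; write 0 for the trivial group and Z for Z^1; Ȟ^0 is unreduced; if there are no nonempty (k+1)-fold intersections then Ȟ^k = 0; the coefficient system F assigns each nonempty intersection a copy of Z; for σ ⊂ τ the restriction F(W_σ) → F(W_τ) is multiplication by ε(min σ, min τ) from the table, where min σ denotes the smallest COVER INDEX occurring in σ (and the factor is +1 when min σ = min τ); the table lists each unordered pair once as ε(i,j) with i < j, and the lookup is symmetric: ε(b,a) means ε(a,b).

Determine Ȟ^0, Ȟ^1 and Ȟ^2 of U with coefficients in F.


nerve of the cover:
  W1={{x2},{x5},{x1,x5},{x2,x5},{x2,x6},{x3,x5},{x5,x6},{x5,x7},{x1,x5,x7},{x2,x5,x6}} W2={{x1},{x3},{x5},{x6},{x1,x4},{x1,x5},{x1,x7},{x2,x5},{x2,x6},{x3,x5},{x3,x7},{x4,x6},{x5,x6},{x5,x7},{x1,x5,x7},{x2,x5,x6}} W3={{x4},{x1,x4},{x4,x6},{x4,x7}} W4={{x2},{x7},{x1,x7},{x2,x5},{x2,x6},{x3,x7},{x4,x7},{x5,x7},{x1,x5,x7},{x2,x5,x6}}
  W12={{x5},{x1,x5},{x2,x5},{x2,x6},{x3,x5},{x5,x6},{x5,x7},{x1,x5,x7},{x2,x5,x6}} W14={{x2},{x2,x5},{x2,x6},{x5,x7},{x1,x5,x7},{x2,x5,x6}} W23={{x1,x4},{x4,x6}} W24={{x1,x7},{x2,x5},{x2,x6},{x3,x7},{x5,x7},{x1,x5,x7},{x2,x5,x6}} W34={{x4,x7}}
  W124={{x2,x5},{x2,x6},{x5,x7},{x1,x5,x7},{x2,x5,x6}}
C dims 4,5,1; δ0: rk 3, SNF 1^3; δ1: rk 1, SNF 1^1
Ȟ^0 = (4 − 3) − 0 = 1, so Ȟ^0 ≅ Z
Ȟ^1 = (5 − 1) − 3 = 1, so Ȟ^1 ≅ Z
Ȟ^2 = (1 − 0) − 1 = 0, so Ȟ^2 ≅ 0

Ȟ^0 ≅ Z; Ȟ^1 ≅ Z; Ȟ^2 ≅ 0


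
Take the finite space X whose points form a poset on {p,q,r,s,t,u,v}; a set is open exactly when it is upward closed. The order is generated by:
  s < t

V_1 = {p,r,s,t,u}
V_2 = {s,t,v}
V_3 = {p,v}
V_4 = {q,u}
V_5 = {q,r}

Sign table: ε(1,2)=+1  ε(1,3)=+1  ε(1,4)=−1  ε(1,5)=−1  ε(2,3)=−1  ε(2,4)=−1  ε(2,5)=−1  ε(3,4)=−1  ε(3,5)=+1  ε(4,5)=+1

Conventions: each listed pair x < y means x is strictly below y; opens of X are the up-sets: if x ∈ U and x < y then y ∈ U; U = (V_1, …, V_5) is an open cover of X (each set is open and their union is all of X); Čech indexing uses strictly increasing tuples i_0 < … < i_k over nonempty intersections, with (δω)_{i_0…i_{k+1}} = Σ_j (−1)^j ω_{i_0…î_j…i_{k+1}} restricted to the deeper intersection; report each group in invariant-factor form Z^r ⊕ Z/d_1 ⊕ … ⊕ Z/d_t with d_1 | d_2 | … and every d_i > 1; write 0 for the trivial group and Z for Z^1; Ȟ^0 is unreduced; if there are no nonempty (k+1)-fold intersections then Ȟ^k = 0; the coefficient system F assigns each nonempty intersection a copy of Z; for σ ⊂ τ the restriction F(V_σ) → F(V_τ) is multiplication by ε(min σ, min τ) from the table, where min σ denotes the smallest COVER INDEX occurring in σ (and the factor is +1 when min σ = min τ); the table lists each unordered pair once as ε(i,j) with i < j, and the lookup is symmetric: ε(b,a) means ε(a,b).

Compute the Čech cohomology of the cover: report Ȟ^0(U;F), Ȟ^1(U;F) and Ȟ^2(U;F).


nerve simplices:
  V12={s,t} V13={p} V14={u} V15={r} V23={v} V45={q}
C dims 5,6; δ0: rk 5, SNF 1^4·2
degree 0: 5−5−0 = 0 → Ȟ^0 ≅ 0
degree 1: 6−0−5 = 1 plus torsion [2] → Ȟ^1 ≅ Z ⊕ Z/2
degree 2: 0−0−0 = 0 → Ȟ^2 ≅ 0

Ȟ^0 ≅ 0,  Ȟ^1 ≅ Z ⊕ Z/2,  Ȟ^2 ≅ 0


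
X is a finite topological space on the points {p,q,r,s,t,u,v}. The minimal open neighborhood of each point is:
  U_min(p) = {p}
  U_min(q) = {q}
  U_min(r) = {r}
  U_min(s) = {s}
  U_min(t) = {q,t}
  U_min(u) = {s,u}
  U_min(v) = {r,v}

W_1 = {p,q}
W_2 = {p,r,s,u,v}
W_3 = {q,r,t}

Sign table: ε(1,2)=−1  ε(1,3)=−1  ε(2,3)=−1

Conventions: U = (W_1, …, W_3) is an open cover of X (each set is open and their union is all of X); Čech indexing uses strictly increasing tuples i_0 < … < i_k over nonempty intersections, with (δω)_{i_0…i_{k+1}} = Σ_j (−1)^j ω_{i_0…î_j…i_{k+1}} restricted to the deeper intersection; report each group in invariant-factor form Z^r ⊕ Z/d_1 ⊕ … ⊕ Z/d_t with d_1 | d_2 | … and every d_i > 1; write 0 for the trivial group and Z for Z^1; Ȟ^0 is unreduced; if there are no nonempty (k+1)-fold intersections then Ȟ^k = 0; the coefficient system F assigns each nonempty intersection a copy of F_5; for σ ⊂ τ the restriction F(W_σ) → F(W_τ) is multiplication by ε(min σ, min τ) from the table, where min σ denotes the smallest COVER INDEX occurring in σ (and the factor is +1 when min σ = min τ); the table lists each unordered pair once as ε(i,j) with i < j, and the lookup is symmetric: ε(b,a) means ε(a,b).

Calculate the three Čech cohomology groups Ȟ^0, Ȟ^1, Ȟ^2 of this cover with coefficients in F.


Ȟ^0(U;F) ≅ 0, Ȟ^1(U;F) ≅ 0 and Ȟ^2(U;F) ≅ 0

cover nerve:
  W12={p} W13={q} W23={r}
C dims 3,3; δ0: rk_F5 3
Ȟ^0: (3−3)−0=0 ⇒ 0
Ȟ^1: (3−0)−3=0 ⇒ 0
Ȟ^2: (0−0)−0=0 ⇒ 0


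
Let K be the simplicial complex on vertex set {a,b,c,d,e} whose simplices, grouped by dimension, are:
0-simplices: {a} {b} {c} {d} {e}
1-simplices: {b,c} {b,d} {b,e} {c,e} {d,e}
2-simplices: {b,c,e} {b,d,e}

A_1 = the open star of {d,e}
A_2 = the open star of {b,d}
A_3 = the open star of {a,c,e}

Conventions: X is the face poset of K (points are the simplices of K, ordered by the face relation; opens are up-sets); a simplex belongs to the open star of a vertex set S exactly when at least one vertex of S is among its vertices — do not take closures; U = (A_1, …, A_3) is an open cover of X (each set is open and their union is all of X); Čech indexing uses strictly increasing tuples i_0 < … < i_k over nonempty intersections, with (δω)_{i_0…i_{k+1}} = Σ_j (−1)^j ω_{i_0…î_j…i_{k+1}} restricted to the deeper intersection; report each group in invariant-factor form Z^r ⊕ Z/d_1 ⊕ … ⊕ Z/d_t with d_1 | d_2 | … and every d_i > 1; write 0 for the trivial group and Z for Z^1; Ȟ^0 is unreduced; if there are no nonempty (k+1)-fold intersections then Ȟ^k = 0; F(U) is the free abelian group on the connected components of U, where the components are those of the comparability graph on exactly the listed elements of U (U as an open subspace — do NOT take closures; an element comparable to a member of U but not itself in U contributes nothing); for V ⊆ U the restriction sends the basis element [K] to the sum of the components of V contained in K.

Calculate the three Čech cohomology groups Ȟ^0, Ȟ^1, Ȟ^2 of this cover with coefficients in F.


Ȟ^0 ≅ Z^2,  Ȟ^1 ≅ 0,  Ȟ^2 ≅ 0

nerve of the cover:
  A1={{d},{e},{b,d},{b,e},{c,e},{d,e},{b,c,e},{b,d,e}} A2={{b},{d},{b,c},{b,d},{b,e},{d,e},{b,c,e},{b,d,e}} A3={{a},{c},{e},{b,c},{b,e},{c,e},{d,e},{b,c,e},{b,d,e}}
  A12={{d},{b,d},{b,e},{d,e},{b,c,e},{b,d,e}} A13={{e},{b,e},{c,e},{d,e},{b,c,e},{b,d,e}} A23={{b,c},{b,e},{d,e},{b,c,e},{b,d,e}}
  A123={{b,e},{d,e},{b,c,e},{b,d,e}}
components per intersection:
  A1: {{d},{e},{b,d},{b,e},{c,e},{d,e},{b,c,e},{b,d,e}}
  A2: {{b},{d},{b,c},{b,d},{b,e},{d,e},{b,c,e},{b,d,e}}
  A3: {{a}} {{c},{e},{b,c},{b,e},{c,e},{d,e},{b,c,e},{b,d,e}}
  A12: {{d},{b,d},{b,e},{d,e},{b,c,e},{b,d,e}}
  A13: {{e},{b,e},{c,e},{d,e},{b,c,e},{b,d,e}}
  A23: {{b,c},{b,e},{d,e},{b,c,e},{b,d,e}}
  A123: {{b,e},{d,e},{b,c,e},{b,d,e}}
C dims 4,3,1; δ0: rk 2, SNF 1^2; δ1: rk 1, SNF 1^1
Ȟ^0 = (4 − 2) − 0 = 2, so Ȟ^0 ≅ Z^2
Ȟ^1 = (3 − 1) − 2 = 0, so Ȟ^1 ≅ 0
Ȟ^2 = (1 − 0) − 1 = 0, so Ȟ^2 ≅ 0


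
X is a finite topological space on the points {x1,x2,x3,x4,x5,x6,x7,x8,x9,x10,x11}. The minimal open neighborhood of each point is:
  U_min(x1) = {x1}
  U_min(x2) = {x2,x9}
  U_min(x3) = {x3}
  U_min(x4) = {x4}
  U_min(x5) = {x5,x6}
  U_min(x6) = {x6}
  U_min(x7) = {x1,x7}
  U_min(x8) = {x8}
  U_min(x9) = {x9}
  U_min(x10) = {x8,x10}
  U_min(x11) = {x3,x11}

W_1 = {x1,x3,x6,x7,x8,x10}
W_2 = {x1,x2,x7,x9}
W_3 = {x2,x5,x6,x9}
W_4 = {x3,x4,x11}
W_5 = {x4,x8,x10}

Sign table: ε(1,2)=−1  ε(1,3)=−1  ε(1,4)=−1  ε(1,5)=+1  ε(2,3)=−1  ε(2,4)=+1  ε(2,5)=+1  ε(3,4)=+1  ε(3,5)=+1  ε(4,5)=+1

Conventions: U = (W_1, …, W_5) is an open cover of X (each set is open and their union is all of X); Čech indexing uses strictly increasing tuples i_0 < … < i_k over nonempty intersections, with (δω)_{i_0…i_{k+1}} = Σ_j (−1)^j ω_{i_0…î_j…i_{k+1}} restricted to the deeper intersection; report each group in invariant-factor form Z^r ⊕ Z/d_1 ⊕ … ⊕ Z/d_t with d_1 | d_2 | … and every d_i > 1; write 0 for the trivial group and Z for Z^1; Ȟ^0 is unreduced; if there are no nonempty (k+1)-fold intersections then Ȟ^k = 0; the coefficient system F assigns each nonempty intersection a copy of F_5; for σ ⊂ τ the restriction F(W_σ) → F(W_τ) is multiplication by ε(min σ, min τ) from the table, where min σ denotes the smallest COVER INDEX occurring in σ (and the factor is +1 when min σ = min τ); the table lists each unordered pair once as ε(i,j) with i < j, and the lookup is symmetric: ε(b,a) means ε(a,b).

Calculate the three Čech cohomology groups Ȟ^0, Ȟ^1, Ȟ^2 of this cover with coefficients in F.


Ȟ^0(U;F) ≅ 0,  Ȟ^1(U;F) ≅ Z/5,  Ȟ^2(U;F) ≅ 0

cover nerve:
  W12={x1,x7} W13={x6} W14={x3} W15={x8,x10} W23={x2,x9} W45={x4}
C dims 5,6; δ0: rk_F5 5
Ȟ^0: (5−5)−0=0 ⇒ 0
Ȟ^1: (6−0)−5=1 ⇒ Z/5
Ȟ^2: (0−0)−0=0 ⇒ 0


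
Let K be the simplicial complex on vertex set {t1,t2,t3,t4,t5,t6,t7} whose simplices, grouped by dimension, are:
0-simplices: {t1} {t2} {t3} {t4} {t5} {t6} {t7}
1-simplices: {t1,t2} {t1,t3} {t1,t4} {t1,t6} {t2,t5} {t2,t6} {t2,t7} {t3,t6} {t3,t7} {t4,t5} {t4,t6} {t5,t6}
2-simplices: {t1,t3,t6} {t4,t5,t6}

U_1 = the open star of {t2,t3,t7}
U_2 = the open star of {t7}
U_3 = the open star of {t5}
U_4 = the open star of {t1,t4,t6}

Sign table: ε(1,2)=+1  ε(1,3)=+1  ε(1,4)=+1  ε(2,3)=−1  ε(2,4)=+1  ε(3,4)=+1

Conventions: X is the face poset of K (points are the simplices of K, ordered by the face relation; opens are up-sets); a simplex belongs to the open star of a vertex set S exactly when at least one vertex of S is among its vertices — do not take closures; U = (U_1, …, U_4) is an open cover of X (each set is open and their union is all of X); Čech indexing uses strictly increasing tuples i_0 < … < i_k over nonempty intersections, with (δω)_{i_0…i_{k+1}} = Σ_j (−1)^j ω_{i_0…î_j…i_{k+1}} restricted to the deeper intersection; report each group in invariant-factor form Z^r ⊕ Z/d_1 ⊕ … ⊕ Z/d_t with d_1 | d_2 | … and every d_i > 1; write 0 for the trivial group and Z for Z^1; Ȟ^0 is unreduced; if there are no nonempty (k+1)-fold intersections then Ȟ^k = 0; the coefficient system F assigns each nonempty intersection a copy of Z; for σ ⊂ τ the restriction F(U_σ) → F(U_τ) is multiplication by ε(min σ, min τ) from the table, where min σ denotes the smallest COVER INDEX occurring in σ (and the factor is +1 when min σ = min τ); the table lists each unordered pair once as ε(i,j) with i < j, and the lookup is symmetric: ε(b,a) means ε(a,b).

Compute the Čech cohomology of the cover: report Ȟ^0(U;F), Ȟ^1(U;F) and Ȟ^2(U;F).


Ȟ^0 = Z, Ȟ^1 = Z, Ȟ^2 = 0

nerve of the cover:
  U1={{t2},{t3},{t7},{t1,t2},{t1,t3},{t2,t5},{t2,t6},{t2,t7},{t3,t6},{t3,t7},{t1,t3,t6}} U2={{t7},{t2,t7},{t3,t7}} U3={{t5},{t2,t5},{t4,t5},{t5,t6},{t4,t5,t6}} U4={{t1},{t4},{t6},{t1,t2},{t1,t3},{t1,t4},{t1,t6},{t2,t6},{t3,t6},{t4,t5},{t4,t6},{t5,t6},{t1,t3,t6},{t4,t5,t6}}
  U12={{t7},{t2,t7},{t3,t7}} U13={{t2,t5}} U14={{t1,t2},{t1,t3},{t2,t6},{t3,t6},{t1,t3,t6}} U34={{t4,t5},{t5,t6},{t4,t5,t6}}
C dims 4,4; δ0: rk 3, SNF 1^3
Ȟ^0 = (4 − 3) − 0 = 1, so Ȟ^0 ≅ Z
Ȟ^1 = (4 − 0) − 3 = 1, so Ȟ^1 ≅ Z
Ȟ^2 = (0 − 0) − 0 = 0, so Ȟ^2 ≅ 0


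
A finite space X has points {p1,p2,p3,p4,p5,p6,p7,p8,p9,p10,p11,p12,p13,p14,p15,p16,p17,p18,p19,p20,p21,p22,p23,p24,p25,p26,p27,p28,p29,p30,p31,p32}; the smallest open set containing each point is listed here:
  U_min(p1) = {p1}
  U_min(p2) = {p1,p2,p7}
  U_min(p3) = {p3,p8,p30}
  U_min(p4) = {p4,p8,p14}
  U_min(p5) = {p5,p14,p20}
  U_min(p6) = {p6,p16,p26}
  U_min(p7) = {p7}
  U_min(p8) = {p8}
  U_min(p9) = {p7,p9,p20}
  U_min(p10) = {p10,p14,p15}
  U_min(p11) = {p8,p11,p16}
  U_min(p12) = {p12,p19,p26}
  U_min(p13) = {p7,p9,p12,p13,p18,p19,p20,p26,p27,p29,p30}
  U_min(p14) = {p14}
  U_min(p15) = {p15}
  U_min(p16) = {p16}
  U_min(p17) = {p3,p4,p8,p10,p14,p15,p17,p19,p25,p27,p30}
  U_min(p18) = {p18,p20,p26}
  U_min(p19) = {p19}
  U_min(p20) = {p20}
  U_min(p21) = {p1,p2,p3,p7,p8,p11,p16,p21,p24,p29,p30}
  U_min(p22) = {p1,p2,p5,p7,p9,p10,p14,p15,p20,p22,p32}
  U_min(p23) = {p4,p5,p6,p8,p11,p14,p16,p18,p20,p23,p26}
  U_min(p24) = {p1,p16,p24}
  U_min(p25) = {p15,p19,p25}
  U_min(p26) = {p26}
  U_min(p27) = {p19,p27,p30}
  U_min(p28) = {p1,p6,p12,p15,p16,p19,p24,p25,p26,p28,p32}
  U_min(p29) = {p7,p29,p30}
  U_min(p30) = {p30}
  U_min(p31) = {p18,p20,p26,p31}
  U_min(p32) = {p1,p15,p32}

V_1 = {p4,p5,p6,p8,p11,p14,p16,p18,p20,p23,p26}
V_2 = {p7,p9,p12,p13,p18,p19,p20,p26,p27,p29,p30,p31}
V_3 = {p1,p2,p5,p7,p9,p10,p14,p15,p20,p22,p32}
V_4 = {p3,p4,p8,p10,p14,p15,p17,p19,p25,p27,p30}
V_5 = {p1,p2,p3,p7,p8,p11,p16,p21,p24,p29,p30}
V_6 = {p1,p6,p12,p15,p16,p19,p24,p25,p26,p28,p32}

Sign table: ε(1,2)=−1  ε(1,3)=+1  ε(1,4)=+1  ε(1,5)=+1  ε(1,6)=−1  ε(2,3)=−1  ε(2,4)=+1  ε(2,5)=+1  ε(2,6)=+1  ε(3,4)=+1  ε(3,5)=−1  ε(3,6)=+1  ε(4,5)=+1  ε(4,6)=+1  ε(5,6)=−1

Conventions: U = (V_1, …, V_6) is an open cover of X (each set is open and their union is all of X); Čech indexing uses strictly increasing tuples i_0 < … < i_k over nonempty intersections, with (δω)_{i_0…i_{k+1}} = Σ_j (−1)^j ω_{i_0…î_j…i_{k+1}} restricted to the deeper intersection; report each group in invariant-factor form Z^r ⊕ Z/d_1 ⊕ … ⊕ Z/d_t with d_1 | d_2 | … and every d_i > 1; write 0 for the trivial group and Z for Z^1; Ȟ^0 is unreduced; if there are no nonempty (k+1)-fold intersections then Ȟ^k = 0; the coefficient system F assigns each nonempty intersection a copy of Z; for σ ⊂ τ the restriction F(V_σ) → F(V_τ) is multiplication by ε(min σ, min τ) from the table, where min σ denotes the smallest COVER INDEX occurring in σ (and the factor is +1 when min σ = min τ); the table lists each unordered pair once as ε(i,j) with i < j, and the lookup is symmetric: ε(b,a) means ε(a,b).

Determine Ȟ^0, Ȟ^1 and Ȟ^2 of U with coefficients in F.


Ȟ^0(U;F) ≅ 0; Ȟ^1(U;F) ≅ Z/2; Ȟ^2(U;F) ≅ Z

nerve of the cover:
  V12={p18,p20,p26} V13={p5,p14,p20} V14={p4,p8,p14} V15={p8,p11,p16} V16={p6,p16,p26} V23={p7,p9,p20} V24={p19,p27,p30} V25={p7,p29,p30} V26={p12,p19,p26} V34={p10,p14,p15} V35={p1,p2,p7} V36={p1,p15,p32} V45={p3,p8,p30} V46={p15,p19,p25} V56={p1,p16,p24}
  V123={p20} V126={p26} V134={p14} V145={p8} V156={p16} V235={p7} V245={p30} V246={p19} V346={p15} V356={p1}
C dims 6,15,10; δ0: rk 6, SNF 1^5·2; δ1: rk 9, SNF 1^9
Ȟ^0 = (6 − 6) − 0 = 0, so Ȟ^0 ≅ 0
Ȟ^1 = (15 − 9) − 6 = 0 plus torsion [2], so Ȟ^1 ≅ Z/2
Ȟ^2 = (10 − 0) − 9 = 1, so Ȟ^2 ≅ Z


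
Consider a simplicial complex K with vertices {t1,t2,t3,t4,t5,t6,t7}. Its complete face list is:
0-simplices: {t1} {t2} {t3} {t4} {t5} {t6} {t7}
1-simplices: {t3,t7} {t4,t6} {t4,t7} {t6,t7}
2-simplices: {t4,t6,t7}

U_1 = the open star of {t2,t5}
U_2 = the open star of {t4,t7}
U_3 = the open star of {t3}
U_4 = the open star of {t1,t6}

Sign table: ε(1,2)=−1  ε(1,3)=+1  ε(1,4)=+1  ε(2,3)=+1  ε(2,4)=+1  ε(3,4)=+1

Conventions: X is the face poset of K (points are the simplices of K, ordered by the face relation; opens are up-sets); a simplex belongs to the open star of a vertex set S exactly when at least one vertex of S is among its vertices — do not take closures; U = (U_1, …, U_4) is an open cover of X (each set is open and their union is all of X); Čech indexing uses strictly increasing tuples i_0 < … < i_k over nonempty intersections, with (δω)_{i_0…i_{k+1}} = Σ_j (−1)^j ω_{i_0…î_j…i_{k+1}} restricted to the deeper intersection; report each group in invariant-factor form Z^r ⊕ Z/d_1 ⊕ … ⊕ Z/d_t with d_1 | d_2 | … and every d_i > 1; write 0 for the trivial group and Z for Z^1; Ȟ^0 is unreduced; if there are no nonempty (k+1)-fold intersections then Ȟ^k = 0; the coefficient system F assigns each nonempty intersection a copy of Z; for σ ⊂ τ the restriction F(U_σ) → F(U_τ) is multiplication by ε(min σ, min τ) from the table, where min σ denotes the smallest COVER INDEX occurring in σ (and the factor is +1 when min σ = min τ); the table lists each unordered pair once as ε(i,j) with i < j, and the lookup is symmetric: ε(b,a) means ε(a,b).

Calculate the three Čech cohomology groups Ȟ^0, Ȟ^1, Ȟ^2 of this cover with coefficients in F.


Ȟ^0 = Z^2; Ȟ^1 = 0; Ȟ^2 = 0

cover nerve:
  U1={{t2},{t5}} U2={{t4},{t7},{t3,t7},{t4,t6},{t4,t7},{t6,t7},{t4,t6,t7}} U3={{t3},{t3,t7}} U4={{t1},{t6},{t4,t6},{t6,t7},{t4,t6,t7}}
  U23={{t3,t7}} U24={{t4,t6},{t6,t7},{t4,t6,t7}}
C dims 4,2; δ0: rk 2, SNF 1^2
Ȟ^0: (4−2)−0=2 ⇒ Z^2
Ȟ^1: (2−0)−2=0 ⇒ 0
Ȟ^2: (0−0)−0=0 ⇒ 0


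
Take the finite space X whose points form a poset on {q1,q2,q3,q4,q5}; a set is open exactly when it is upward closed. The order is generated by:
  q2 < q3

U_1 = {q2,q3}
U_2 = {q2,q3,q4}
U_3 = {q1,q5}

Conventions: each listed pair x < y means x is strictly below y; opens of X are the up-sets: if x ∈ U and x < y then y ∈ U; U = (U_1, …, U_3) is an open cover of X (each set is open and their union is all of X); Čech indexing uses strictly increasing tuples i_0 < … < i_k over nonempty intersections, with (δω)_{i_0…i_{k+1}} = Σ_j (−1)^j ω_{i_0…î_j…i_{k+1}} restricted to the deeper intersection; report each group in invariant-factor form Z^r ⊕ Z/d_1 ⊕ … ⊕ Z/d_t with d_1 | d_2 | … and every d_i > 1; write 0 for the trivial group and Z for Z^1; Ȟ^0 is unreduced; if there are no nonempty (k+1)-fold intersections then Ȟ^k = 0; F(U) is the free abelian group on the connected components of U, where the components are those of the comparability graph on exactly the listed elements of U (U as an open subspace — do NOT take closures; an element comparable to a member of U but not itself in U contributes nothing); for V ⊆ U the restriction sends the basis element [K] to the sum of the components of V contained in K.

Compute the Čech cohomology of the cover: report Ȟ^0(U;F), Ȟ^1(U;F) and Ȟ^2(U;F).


Ȟ^0 ≅ Z^4,  Ȟ^1 ≅ 0,  Ȟ^2 ≅ 0

nonempty overlaps:
  U12={q2,q3}
components per intersection:
  U1: {q2,q3}
  U2: {q2,q3} {q4}
  U3: {q1} {q5}
  U12: {q2,q3}
C dims 5,1; δ0: rk 1, SNF 1^1
degree 0: 5−1−0 = 4 → Ȟ^0 ≅ Z^4
degree 1: 1−0−1 = 0 → Ȟ^1 ≅ 0
degree 2: 0−0−0 = 0 → Ȟ^2 ≅ 0


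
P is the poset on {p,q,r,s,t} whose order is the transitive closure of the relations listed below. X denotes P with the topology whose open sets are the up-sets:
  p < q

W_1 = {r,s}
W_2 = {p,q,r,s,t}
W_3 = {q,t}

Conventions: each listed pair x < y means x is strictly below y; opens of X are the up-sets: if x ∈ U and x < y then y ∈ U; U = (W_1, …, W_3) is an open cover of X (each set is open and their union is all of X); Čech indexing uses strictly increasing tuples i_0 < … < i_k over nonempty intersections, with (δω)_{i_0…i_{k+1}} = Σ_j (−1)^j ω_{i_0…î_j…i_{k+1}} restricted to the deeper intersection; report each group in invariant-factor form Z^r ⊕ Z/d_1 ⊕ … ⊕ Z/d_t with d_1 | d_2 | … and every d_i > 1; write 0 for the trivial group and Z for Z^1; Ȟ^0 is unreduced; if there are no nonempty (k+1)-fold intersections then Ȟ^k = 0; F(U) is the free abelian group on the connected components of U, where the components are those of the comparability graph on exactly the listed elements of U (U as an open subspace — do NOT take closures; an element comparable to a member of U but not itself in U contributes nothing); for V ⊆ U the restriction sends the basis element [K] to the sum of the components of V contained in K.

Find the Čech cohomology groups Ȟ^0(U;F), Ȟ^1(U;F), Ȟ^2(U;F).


Ȟ^0 ≅ Z^4, Ȟ^1 ≅ 0, Ȟ^2 ≅ 0

intersection data:
  W12={r,s} W23={q,t}
components per intersection:
  W1: {r} {s}
  W2: {p,q} {r} {s} {t}
  W3: {q} {t}
  W12: {r} {s}
  W23: {q} {t}
C dims 8,4; δ0: rk 4, SNF 1^4
Ȟ^0 = (8 − 4) − 0 = 4, so Ȟ^0 ≅ Z^4
Ȟ^1 = (4 − 0) − 4 = 0, so Ȟ^1 ≅ 0
Ȟ^2 = (0 − 0) − 0 = 0, so Ȟ^2 ≅ 0


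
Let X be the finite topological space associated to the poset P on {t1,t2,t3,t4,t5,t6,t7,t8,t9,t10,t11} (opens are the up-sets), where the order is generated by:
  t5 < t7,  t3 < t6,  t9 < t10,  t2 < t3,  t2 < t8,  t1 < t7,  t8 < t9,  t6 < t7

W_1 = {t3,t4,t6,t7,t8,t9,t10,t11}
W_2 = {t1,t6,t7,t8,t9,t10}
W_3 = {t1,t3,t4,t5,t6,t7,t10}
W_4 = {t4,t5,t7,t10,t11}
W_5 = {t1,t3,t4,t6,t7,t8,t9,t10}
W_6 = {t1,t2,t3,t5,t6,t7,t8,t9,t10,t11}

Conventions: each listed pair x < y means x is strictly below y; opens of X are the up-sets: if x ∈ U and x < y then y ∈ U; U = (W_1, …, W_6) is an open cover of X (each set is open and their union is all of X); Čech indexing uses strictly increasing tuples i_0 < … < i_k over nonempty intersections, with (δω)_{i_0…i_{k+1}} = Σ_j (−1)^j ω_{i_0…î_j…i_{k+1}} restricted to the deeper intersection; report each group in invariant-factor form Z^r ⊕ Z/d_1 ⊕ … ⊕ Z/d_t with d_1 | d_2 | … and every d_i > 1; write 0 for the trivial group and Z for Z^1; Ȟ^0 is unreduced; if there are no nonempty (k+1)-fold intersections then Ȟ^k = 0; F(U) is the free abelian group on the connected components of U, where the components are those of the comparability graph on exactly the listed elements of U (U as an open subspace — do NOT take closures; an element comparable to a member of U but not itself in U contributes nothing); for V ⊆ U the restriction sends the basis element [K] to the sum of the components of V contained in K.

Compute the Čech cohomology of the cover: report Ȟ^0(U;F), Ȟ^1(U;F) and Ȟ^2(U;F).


nonempty overlaps:
  W12={t6,t7,t8,t9,t10} W13={t3,t4,t6,t7,t10} W14={t4,t7,t10,t11} W15={t3,t4,t6,t7,t8,t9,t10} W16={t3,t6,t7,t8,t9,t10,t11} W23={t1,t6,t7,t10} W24={t7,t10} W25={t1,t6,t7,t8,t9,t10} W26={t1,t6,t7,t8,t9,t10} W34={t4,t5,t7,t10} W35={t1,t3,t4,t6,t7,t10} W36={t1,t3,t5,t6,t7,t10} W45={t4,t7,t10} W46={t5,t7,t10,t11} W56={t1,t3,t6,t7,t8,t9,t10}
  W123={t6,t7,t10} W124={t7,t10} W125={t6,t7,t8,t9,t10} W126={t6,t7,t8,t9,t10} W134={t4,t7,t10} W135={t3,t4,t6,t7,t10} W136={t3,t6,t7,t10} W145={t4,t7,t10} W146={t7,t10,t11} W156={t3,t6,t7,t8,t9,t10} W234={t7,t10} W235={t1,t6,t7,t10} W236={t1,t6,t7,t10} W245={t7,t10} W246={t7,t10} W256={t1,t6,t7,t8,t9,t10} W345={t4,t7,t10} W346={t5,t7,t10} W356={t1,t3,t6,t7,t10} W456={t7,t10}
  W1234={t7,t10} W1235={t6,t7,t10} W1236={t6,t7,t10} W1245={t7,t10} W1246={t7,t10} W1256={t6,t7,t8,t9,t10} W1345={t4,t7,t10} W1346={t7,t10} W1356={t3,t6,t7,t10} W1456={t7,t10} W2345={t7,t10} W2346={t7,t10} W2356={t1,t6,t7,t10} W2456={t7,t10} W3456={t7,t10}
  W12345={t7,t10} W12346={t7,t10} W12356={t6,t7,t10} W12456={t7,t10} W13456={t7,t10} W23456={t7,t10}
  W123456={t7,t10}
components per intersection:
  W1: {t3,t6,t7} {t4} {t8,t9,t10} {t11}
  W2: {t1,t6,t7} {t8,t9,t10}
  W3: {t1,t3,t5,t6,t7} {t4} {t10}
  W4: {t4} {t5,t7} {t10} {t11}
  W5: {t1,t3,t6,t7} {t4} {t8,t9,t10}
  W6: {t1,t2,t3,t5,t6,t7,t8,t9,t10} {t11}
  W12: {t6,t7} {t8,t9,t10}
  W13: {t3,t6,t7} {t4} {t10}
  W14: {t4} {t7} {t10} {t11}
  W15: {t3,t6,t7} {t4} {t8,t9,t10}
  W16: {t3,t6,t7} {t8,t9,t10} {t11}
  W23: {t1,t6,t7} {t10}
  W24: {t7} {t10}
  W25: {t1,t6,t7} {t8,t9,t10}
  W26: {t1,t6,t7} {t8,t9,t10}
  W34: {t4} {t5,t7} {t10}
  W35: {t1,t3,t6,t7} {t4} {t10}
  W36: {t1,t3,t5,t6,t7} {t10}
  W45: {t4} {t7} {t10}
  W46: {t5,t7} {t10} {t11}
  W56: {t1,t3,t6,t7} {t8,t9,t10}
  W123: {t6,t7} {t10}
  W124: {t7} {t10}
  W125: {t6,t7} {t8,t9,t10}
  W126: {t6,t7} {t8,t9,t10}
  W134: {t4} {t7} {t10}
  W135: {t3,t6,t7} {t4} {t10}
  W136: {t3,t6,t7} {t10}
  W145: {t4} {t7} {t10}
  W146: {t7} {t10} {t11}
  W156: {t3,t6,t7} {t8,t9,t10}
  W234: {t7} {t10}
  W235: {t1,t6,t7} {t10}
  W236: {t1,t6,t7} {t10}
  W245: {t7} {t10}
  W246: {t7} {t10}
  W256: {t1,t6,t7} {t8,t9,t10}
  W345: {t4} {t7} {t10}
  W346: {t5,t7} {t10}
  W356: {t1,t3,t6,t7} {t10}
  W456: {t7} {t10}
  W1234: {t7} {t10}
  W1235: {t6,t7} {t10}
  W1236: {t6,t7} {t10}
  W1245: {t7} {t10}
  W1246: {t7} {t10}
  W1256: {t6,t7} {t8,t9,t10}
  W1345: {t4} {t7} {t10}
  W1346: {t7} {t10}
  W1356: {t3,t6,t7} {t10}
  W1456: {t7} {t10}
  W2345: {t7} {t10}
  W2346: {t7} {t10}
  W2356: {t1,t6,t7} {t10}
  W2456: {t7} {t10}
  W3456: {t7} {t10}
  W12345: {t7} {t10}
  W12346: {t7} {t10}
  W12356: {t6,t7} {t10}
  W12456: {t7} {t10}
  W13456: {t7} {t10}
  W23456: {t7} {t10}
  W123456: {t7} {t10}
C dims 18,39,45,31; δ0: rk 15, SNF 1^15; δ1: rk 24, SNF 1^24; δ2: rk 21, SNF 1^21
degree 0: 18−15−0 = 3 → Ȟ^0 ≅ Z^3
degree 1: 39−24−15 = 0 → Ȟ^1 ≅ 0
degree 2: 45−21−24 = 0 → Ȟ^2 ≅ 0

Ȟ^0 = Z^3, Ȟ^1 = 0 and Ȟ^2 = 0


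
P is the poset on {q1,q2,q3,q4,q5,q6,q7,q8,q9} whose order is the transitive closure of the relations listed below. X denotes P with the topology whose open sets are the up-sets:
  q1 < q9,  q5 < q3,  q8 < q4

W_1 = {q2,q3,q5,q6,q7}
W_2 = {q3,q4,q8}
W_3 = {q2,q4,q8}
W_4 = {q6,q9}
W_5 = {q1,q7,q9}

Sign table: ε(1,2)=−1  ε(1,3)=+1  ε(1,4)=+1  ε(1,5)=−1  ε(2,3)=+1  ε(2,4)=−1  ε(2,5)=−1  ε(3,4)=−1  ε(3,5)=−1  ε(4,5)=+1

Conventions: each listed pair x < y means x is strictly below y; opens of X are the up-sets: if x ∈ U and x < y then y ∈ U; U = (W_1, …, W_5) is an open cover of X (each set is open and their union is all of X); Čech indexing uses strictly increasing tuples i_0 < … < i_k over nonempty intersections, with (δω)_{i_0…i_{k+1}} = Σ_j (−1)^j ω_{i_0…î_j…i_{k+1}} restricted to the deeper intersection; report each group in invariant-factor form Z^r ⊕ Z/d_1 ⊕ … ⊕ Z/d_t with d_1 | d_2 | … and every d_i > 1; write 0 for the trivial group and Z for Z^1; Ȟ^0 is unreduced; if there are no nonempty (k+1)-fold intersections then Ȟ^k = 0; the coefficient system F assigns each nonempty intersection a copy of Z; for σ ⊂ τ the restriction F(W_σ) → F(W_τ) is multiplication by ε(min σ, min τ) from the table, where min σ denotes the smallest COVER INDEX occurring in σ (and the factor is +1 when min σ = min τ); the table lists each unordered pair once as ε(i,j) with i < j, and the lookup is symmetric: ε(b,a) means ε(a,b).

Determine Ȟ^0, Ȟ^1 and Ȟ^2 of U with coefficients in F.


nonempty intersections:
  W12={q3} W13={q2} W14={q6} W15={q7} W23={q4,q8} W45={q9}
C dims 5,6; δ0: rk 5, SNF 1^4·2
Ȟ^0: (5−5)−0=0 ⇒ 0
Ȟ^1: (6−0)−5=1 plus torsion [2] ⇒ Z ⊕ Z/2
Ȟ^2: (0−0)−0=0 ⇒ 0

Ȟ^0(U;F) ≅ 0; Ȟ^1(U;F) ≅ Z ⊕ Z/2; Ȟ^2(U;F) ≅ 0


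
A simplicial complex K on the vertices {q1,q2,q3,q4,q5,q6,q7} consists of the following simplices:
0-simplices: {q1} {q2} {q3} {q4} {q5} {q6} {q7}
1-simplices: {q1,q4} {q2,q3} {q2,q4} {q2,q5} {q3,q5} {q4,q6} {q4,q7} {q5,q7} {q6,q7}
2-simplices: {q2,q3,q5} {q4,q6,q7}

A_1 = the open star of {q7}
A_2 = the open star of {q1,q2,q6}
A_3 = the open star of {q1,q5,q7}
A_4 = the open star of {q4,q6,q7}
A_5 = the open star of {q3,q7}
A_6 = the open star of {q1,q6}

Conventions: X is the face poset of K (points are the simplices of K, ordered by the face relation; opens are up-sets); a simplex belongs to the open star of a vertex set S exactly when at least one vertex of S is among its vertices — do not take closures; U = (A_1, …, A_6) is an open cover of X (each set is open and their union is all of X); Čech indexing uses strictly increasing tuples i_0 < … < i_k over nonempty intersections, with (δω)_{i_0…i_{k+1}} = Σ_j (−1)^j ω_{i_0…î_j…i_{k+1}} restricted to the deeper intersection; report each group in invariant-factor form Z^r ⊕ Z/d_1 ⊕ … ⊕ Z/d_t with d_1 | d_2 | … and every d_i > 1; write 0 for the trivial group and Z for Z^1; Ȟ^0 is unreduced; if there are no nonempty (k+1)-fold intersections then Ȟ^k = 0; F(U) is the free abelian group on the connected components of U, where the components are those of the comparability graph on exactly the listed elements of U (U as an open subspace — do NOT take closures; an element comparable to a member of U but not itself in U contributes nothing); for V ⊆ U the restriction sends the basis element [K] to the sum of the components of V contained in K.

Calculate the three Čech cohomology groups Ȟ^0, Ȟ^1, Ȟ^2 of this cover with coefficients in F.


nerve simplices:
  A1={{q7},{q4,q7},{q5,q7},{q6,q7},{q4,q6,q7}} A2={{q1},{q2},{q6},{q1,q4},{q2,q3},{q2,q4},{q2,q5},{q4,q6},{q6,q7},{q2,q3,q5},{q4,q6,q7}} A3={{q1},{q5},{q7},{q1,q4},{q2,q5},{q3,q5},{q4,q7},{q5,q7},{q6,q7},{q2,q3,q5},{q4,q6,q7}} A4={{q4},{q6},{q7},{q1,q4},{q2,q4},{q4,q6},{q4,q7},{q5,q7},{q6,q7},{q4,q6,q7}} A5={{q3},{q7},{q2,q3},{q3,q5},{q4,q7},{q5,q7},{q6,q7},{q2,q3,q5},{q4,q6,q7}} A6={{q1},{q6},{q1,q4},{q4,q6},{q6,q7},{q4,q6,q7}}
  A12={{q6,q7},{q4,q6,q7}} A13={{q7},{q4,q7},{q5,q7},{q6,q7},{q4,q6,q7}} A14={{q7},{q4,q7},{q5,q7},{q6,q7},{q4,q6,q7}} A15={{q7},{q4,q7},{q5,q7},{q6,q7},{q4,q6,q7}} A16={{q6,q7},{q4,q6,q7}} A23={{q1},{q1,q4},{q2,q5},{q6,q7},{q2,q3,q5},{q4,q6,q7}} A24={{q6},{q1,q4},{q2,q4},{q4,q6},{q6,q7},{q4,q6,q7}} A25={{q2,q3},{q6,q7},{q2,q3,q5},{q4,q6,q7}} A26={{q1},{q6},{q1,q4},{q4,q6},{q6,q7},{q4,q6,q7}} A34={{q7},{q1,q4},{q4,q7},{q5,q7},{q6,q7},{q4,q6,q7}} A35={{q7},{q3,q5},{q4,q7},{q5,q7},{q6,q7},{q2,q3,q5},{q4,q6,q7}} A36={{q1},{q1,q4},{q6,q7},{q4,q6,q7}} A45={{q7},{q4,q7},{q5,q7},{q6,q7},{q4,q6,q7}} A46={{q6},{q1,q4},{q4,q6},{q6,q7},{q4,q6,q7}} A56={{q6,q7},{q4,q6,q7}}
  A123={{q6,q7},{q4,q6,q7}} A124={{q6,q7},{q4,q6,q7}} A125={{q6,q7},{q4,q6,q7}} A126={{q6,q7},{q4,q6,q7}} A134={{q7},{q4,q7},{q5,q7},{q6,q7},{q4,q6,q7}} A135={{q7},{q4,q7},{q5,q7},{q6,q7},{q4,q6,q7}} A136={{q6,q7},{q4,q6,q7}} A145={{q7},{q4,q7},{q5,q7},{q6,q7},{q4,q6,q7}} A146={{q6,q7},{q4,q6,q7}} A156={{q6,q7},{q4,q6,q7}} A234={{q1,q4},{q6,q7},{q4,q6,q7}} A235={{q6,q7},{q2,q3,q5},{q4,q6,q7}} A236={{q1},{q1,q4},{q6,q7},{q4,q6,q7}} A245={{q6,q7},{q4,q6,q7}} A246={{q6},{q1,q4},{q4,q6},{q6,q7},{q4,q6,q7}} A256={{q6,q7},{q4,q6,q7}} A345={{q7},{q4,q7},{q5,q7},{q6,q7},{q4,q6,q7}} A346={{q1,q4},{q6,q7},{q4,q6,q7}} A356={{q6,q7},{q4,q6,q7}} A456={{q6,q7},{q4,q6,q7}}
  A1234={{q6,q7},{q4,q6,q7}} A1235={{q6,q7},{q4,q6,q7}} A1236={{q6,q7},{q4,q6,q7}} A1245={{q6,q7},{q4,q6,q7}} A1246={{q6,q7},{q4,q6,q7}} A1256={{q6,q7},{q4,q6,q7}} A1345={{q7},{q4,q7},{q5,q7},{q6,q7},{q4,q6,q7}} A1346={{q6,q7},{q4,q6,q7}} A1356={{q6,q7},{q4,q6,q7}} A1456={{q6,q7},{q4,q6,q7}} A2345={{q6,q7},{q4,q6,q7}} A2346={{q1,q4},{q6,q7},{q4,q6,q7}} A2356={{q6,q7},{q4,q6,q7}} A2456={{q6,q7},{q4,q6,q7}} A3456={{q6,q7},{q4,q6,q7}}
  A12345={{q6,q7},{q4,q6,q7}} A12346={{q6,q7},{q4,q6,q7}} A12356={{q6,q7},{q4,q6,q7}} A12456={{q6,q7},{q4,q6,q7}} A13456={{q6,q7},{q4,q6,q7}} A23456={{q6,q7},{q4,q6,q7}}
  A123456={{q6,q7},{q4,q6,q7}}
components per intersection:
  A1: {{q7},{q4,q7},{q5,q7},{q6,q7},{q4,q6,q7}}
  A2: {{q1},{q1,q4}} {{q2},{q2,q3},{q2,q4},{q2,q5},{q2,q3,q5}} {{q6},{q4,q6},{q6,q7},{q4,q6,q7}}
  A3: {{q1},{q1,q4}} {{q5},{q7},{q2,q5},{q3,q5},{q4,q7},{q5,q7},{q6,q7},{q2,q3,q5},{q4,q6,q7}}
  A4: {{q4},{q6},{q7},{q1,q4},{q2,q4},{q4,q6},{q4,q7},{q5,q7},{q6,q7},{q4,q6,q7}}
  A5: {{q3},{q2,q3},{q3,q5},{q2,q3,q5}} {{q7},{q4,q7},{q5,q7},{q6,q7},{q4,q6,q7}}
  A6: {{q1},{q1,q4}} {{q6},{q4,q6},{q6,q7},{q4,q6,q7}}
  A12: {{q6,q7},{q4,q6,q7}}
  A13: {{q7},{q4,q7},{q5,q7},{q6,q7},{q4,q6,q7}}
  A14: {{q7},{q4,q7},{q5,q7},{q6,q7},{q4,q6,q7}}
  A15: {{q7},{q4,q7},{q5,q7},{q6,q7},{q4,q6,q7}}
  A16: {{q6,q7},{q4,q6,q7}}
  A23: {{q1},{q1,q4}} {{q2,q5},{q2,q3,q5}} {{q6,q7},{q4,q6,q7}}
  A24: {{q6},{q4,q6},{q6,q7},{q4,q6,q7}} {{q1,q4}} {{q2,q4}}
  A25: {{q2,q3},{q2,q3,q5}} {{q6,q7},{q4,q6,q7}}
  A26: {{q1},{q1,q4}} {{q6},{q4,q6},{q6,q7},{q4,q6,q7}}
  A34: {{q7},{q4,q7},{q5,q7},{q6,q7},{q4,q6,q7}} {{q1,q4}}
  A35: {{q7},{q4,q7},{q5,q7},{q6,q7},{q4,q6,q7}} {{q3,q5},{q2,q3,q5}}
  A36: {{q1},{q1,q4}} {{q6,q7},{q4,q6,q7}}
  A45: {{q7},{q4,q7},{q5,q7},{q6,q7},{q4,q6,q7}}
  A46: {{q6},{q4,q6},{q6,q7},{q4,q6,q7}} {{q1,q4}}
  A56: {{q6,q7},{q4,q6,q7}}
  A123: {{q6,q7},{q4,q6,q7}}
  A124: {{q6,q7},{q4,q6,q7}}
  A125: {{q6,q7},{q4,q6,q7}}
  A126: {{q6,q7},{q4,q6,q7}}
  A134: {{q7},{q4,q7},{q5,q7},{q6,q7},{q4,q6,q7}}
  A135: {{q7},{q4,q7},{q5,q7},{q6,q7},{q4,q6,q7}}
  A136: {{q6,q7},{q4,q6,q7}}
  A145: {{q7},{q4,q7},{q5,q7},{q6,q7},{q4,q6,q7}}
  A146: {{q6,q7},{q4,q6,q7}}
  A156: {{q6,q7},{q4,q6,q7}}
  A234: {{q1,q4}} {{q6,q7},{q4,q6,q7}}
  A235: {{q6,q7},{q4,q6,q7}} {{q2,q3,q5}}
  A236: {{q1},{q1,q4}} {{q6,q7},{q4,q6,q7}}
  A245: {{q6,q7},{q4,q6,q7}}
  A246: {{q6},{q4,q6},{q6,q7},{q4,q6,q7}} {{q1,q4}}
  A256: {{q6,q7},{q4,q6,q7}}
  A345: {{q7},{q4,q7},{q5,q7},{q6,q7},{q4,q6,q7}}
  A346: {{q1,q4}} {{q6,q7},{q4,q6,q7}}
  A356: {{q6,q7},{q4,q6,q7}}
  A456: {{q6,q7},{q4,q6,q7}}
  A1234: {{q6,q7},{q4,q6,q7}}
  A1235: {{q6,q7},{q4,q6,q7}}
  A1236: {{q6,q7},{q4,q6,q7}}
  A1245: {{q6,q7},{q4,q6,q7}}
  A1246: {{q6,q7},{q4,q6,q7}}
  A1256: {{q6,q7},{q4,q6,q7}}
  A1345: {{q7},{q4,q7},{q5,q7},{q6,q7},{q4,q6,q7}}
  A1346: {{q6,q7},{q4,q6,q7}}
  A1356: {{q6,q7},{q4,q6,q7}}
  A1456: {{q6,q7},{q4,q6,q7}}
  A2345: {{q6,q7},{q4,q6,q7}}
  A2346: {{q1,q4}} {{q6,q7},{q4,q6,q7}}
  A2356: {{q6,q7},{q4,q6,q7}}
  A2456: {{q6,q7},{q4,q6,q7}}
  A3456: {{q6,q7},{q4,q6,q7}}
  A12345: {{q6,q7},{q4,q6,q7}}
  A12346: {{q6,q7},{q4,q6,q7}}
  A12356: {{q6,q7},{q4,q6,q7}}
  A12456: {{q6,q7},{q4,q6,q7}}
  A13456: {{q6,q7},{q4,q6,q7}}
  A23456: {{q6,q7},{q4,q6,q7}}
  A123456: {{q6,q7},{q4,q6,q7}}
C dims 11,25,25,16; δ0: rk 10, SNF 1^10; δ1: rk 14, SNF 1^14; δ2: rk 11, SNF 1^11
degree 0: 11−10−0 = 1 → Ȟ^0 ≅ Z
degree 1: 25−14−10 = 1 → Ȟ^1 ≅ Z
degree 2: 25−11−14 = 0 → Ȟ^2 ≅ 0

Ȟ^0 ≅ Z; Ȟ^1 ≅ Z; Ȟ^2 ≅ 0


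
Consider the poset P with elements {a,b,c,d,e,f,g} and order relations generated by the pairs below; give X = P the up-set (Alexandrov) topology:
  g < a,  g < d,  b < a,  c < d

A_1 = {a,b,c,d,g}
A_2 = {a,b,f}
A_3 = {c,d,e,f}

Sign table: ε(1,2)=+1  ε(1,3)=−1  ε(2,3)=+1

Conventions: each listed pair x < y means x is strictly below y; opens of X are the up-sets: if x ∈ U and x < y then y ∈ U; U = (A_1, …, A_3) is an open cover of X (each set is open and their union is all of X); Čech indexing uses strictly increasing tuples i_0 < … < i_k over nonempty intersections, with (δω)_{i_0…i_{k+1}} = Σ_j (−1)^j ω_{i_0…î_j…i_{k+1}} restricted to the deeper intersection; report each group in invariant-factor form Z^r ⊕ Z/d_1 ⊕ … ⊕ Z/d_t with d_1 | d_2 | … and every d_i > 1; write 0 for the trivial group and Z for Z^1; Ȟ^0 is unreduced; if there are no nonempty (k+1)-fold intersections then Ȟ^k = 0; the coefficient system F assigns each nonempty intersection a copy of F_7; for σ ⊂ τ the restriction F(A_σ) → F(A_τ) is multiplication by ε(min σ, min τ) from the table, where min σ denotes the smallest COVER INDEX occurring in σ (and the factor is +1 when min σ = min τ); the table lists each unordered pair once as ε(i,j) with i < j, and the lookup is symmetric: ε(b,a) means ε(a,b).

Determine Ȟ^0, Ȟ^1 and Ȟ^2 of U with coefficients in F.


nerve simplices:
  A12={a,b} A13={c,d} A23={f}
C dims 3,3; δ0: rk_F7 3
degree 0: 3−3−0 = 0 → Ȟ^0 ≅ 0
degree 1: 3−0−3 = 0 → Ȟ^1 ≅ 0
degree 2: 0−0−0 = 0 → Ȟ^2 ≅ 0

Ȟ^0(U;F) ≅ 0, Ȟ^1(U;F) ≅ 0, Ȟ^2(U;F) ≅ 0


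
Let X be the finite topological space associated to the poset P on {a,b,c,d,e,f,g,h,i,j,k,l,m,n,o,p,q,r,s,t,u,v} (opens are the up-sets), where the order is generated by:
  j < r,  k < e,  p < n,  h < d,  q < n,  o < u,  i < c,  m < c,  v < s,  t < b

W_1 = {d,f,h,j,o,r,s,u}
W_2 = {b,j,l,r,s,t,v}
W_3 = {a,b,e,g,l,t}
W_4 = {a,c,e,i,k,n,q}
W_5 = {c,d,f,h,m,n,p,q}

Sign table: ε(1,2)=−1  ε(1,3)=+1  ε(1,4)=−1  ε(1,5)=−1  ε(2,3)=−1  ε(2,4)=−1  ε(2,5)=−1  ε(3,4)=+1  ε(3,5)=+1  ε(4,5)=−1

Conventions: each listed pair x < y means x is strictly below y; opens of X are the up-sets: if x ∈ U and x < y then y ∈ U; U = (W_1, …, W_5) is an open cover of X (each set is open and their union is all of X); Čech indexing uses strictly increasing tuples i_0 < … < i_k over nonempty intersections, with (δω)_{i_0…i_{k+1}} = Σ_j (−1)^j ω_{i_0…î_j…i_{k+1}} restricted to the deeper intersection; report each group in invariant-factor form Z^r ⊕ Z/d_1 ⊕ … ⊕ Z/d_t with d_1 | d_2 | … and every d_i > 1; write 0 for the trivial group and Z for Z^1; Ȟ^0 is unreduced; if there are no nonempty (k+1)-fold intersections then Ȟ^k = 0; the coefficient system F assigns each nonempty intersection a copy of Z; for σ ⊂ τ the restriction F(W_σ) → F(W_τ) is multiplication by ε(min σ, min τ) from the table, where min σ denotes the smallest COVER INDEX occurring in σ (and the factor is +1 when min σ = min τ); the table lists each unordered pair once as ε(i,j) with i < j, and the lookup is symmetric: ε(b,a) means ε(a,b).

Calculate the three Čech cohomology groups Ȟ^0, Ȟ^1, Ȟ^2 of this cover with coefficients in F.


intersection data:
  W12={j,r,s} W15={d,f,h} W23={b,l,t} W34={a,e} W45={c,n,q}
C dims 5,5; δ0: rk 4, SNF 1^4
Ȟ^0 = (5 − 4) − 0 = 1, so Ȟ^0 ≅ Z
Ȟ^1 = (5 − 0) − 4 = 1, so Ȟ^1 ≅ Z
Ȟ^2 = (0 − 0) − 0 = 0, so Ȟ^2 ≅ 0

Ȟ^0 ≅ Z, Ȟ^1 ≅ Z, Ȟ^2 ≅ 0


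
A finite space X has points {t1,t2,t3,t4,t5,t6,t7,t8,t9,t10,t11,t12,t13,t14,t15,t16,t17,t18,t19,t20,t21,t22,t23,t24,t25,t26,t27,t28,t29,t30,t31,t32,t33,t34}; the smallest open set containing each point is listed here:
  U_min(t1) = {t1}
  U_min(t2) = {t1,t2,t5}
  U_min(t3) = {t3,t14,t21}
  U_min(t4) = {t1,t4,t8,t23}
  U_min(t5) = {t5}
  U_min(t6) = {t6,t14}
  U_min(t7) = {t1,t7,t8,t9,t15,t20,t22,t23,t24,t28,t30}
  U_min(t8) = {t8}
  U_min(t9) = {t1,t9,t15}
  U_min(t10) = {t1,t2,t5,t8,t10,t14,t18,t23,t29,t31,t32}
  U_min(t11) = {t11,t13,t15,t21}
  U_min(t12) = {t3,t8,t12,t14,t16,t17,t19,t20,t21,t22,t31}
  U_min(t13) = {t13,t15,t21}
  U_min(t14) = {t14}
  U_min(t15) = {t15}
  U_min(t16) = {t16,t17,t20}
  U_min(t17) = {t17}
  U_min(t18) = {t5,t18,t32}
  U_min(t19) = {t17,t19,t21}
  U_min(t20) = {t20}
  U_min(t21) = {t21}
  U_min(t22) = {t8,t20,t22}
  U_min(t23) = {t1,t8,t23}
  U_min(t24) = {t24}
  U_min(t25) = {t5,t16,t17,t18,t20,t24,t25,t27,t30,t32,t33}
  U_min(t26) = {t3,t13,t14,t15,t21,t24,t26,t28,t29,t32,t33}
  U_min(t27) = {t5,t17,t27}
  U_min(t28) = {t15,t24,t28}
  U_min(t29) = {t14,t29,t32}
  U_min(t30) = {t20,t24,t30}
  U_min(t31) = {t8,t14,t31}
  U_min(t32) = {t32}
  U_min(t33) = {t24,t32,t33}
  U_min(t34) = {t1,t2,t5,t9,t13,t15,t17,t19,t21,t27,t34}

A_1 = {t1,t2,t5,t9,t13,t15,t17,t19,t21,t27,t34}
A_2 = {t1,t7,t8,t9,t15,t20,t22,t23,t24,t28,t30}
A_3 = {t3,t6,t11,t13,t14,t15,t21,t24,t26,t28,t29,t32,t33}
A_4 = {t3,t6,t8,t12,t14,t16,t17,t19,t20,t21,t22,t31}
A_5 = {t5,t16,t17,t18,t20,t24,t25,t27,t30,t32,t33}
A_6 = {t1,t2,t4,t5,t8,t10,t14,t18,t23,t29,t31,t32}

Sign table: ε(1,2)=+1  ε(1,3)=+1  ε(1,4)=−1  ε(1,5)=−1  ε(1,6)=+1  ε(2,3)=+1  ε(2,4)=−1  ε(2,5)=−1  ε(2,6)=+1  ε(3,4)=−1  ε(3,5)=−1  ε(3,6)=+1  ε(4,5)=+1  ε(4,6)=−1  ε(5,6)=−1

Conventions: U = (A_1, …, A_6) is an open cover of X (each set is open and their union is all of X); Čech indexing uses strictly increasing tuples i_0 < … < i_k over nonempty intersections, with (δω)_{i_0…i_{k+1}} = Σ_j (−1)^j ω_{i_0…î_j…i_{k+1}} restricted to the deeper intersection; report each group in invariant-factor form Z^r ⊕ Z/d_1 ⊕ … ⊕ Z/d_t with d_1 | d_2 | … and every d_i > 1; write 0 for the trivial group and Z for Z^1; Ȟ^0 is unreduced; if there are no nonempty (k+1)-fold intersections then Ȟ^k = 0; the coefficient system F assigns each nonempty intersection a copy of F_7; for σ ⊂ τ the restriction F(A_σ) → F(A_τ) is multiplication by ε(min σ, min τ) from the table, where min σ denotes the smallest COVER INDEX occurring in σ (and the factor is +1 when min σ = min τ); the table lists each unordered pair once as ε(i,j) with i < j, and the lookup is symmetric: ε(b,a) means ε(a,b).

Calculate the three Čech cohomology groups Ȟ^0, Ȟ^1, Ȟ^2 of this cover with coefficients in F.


Ȟ^0(U;F) ≅ Z/7; Ȟ^1(U;F) ≅ 0; Ȟ^2(U;F) ≅ 0

nerve simplices:
  A12={t1,t9,t15} A13={t13,t15,t21} A14={t17,t19,t21} A15={t5,t17,t27} A16={t1,t2,t5} A23={t15,t24,t28} A24={t8,t20,t22} A25={t20,t24,t30} A26={t1,t8,t23} A34={t3,t6,t14,t21} A35={t24,t32,t33} A36={t14,t29,t32} A45={t16,t17,t20} A46={t8,t14,t31} A56={t5,t18,t32}
  A123={t15} A126={t1} A134={t21} A145={t17} A156={t5} A235={t24} A245={t20} A246={t8} A346={t14} A356={t32}
C dims 6,15,10; δ0: rk_F7 5; δ1: rk_F7 10
degree 0: 6−5−0 = 1 → Ȟ^0 ≅ Z/7
degree 1: 15−10−5 = 0 → Ȟ^1 ≅ 0
degree 2: 10−0−10 = 0 → Ȟ^2 ≅ 0
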